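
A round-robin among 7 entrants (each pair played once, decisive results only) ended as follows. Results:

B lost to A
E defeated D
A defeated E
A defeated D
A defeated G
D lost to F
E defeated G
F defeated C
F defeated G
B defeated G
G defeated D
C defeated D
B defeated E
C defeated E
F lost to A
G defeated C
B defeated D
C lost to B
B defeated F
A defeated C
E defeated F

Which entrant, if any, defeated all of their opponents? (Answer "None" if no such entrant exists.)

A

A has 6 wins out of 6 opponents — a perfect record.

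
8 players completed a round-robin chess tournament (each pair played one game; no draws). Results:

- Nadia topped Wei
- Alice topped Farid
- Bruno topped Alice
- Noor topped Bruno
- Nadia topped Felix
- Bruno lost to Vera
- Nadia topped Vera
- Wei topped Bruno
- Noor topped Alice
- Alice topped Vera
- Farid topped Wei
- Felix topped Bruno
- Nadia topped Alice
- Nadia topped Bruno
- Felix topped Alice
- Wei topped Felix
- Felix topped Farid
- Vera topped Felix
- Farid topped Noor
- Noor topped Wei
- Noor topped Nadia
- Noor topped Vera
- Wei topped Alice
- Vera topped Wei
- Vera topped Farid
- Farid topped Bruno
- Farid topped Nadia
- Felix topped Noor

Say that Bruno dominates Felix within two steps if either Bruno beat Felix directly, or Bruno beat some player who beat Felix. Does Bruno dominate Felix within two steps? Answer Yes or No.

Bruno did not beat Felix directly.
Bruno beat Alice, but each of them lost to Felix. No two-step path.

No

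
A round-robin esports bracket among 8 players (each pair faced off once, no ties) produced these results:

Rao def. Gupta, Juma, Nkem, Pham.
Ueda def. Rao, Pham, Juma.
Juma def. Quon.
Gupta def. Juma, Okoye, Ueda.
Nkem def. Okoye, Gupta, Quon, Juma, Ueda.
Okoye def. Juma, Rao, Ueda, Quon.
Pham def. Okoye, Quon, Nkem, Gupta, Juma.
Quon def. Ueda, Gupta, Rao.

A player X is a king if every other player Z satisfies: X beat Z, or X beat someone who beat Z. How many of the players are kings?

6

Pham reaches everyone (king).
Nkem reaches everyone (king).
Okoye reaches everyone (king).
Quon reaches everyone (king).
Gupta cannot reach Nkem in two steps.
Rao reaches everyone (king).
Ueda reaches everyone (king).
Juma cannot reach Pham, Nkem, Okoye in two steps.
Kings: Pham, Nkem, Okoye, Quon, Rao, Ueda — 6.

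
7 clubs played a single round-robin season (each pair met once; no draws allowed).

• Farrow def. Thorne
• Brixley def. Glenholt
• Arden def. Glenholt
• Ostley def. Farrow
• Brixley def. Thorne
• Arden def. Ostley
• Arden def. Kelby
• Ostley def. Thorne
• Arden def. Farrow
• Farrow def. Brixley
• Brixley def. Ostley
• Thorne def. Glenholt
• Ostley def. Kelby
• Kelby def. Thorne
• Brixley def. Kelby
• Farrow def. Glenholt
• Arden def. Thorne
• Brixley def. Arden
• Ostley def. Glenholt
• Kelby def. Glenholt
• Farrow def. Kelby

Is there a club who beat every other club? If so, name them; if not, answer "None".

Highest win total is Brixley with 5 (out of 6 possible).
Brixley lost to Farrow, so no club went undefeated.

None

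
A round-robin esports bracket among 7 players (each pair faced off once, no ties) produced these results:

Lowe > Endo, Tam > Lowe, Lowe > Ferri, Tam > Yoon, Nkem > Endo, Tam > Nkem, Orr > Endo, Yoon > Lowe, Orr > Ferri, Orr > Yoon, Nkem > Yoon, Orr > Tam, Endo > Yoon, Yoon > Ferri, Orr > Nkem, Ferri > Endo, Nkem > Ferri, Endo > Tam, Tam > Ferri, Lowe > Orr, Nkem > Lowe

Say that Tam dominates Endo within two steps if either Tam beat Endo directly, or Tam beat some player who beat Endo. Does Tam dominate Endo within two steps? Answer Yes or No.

Tam did not beat Endo directly.
Tam beat Lowe, Nkem, Yoon, Ferri. Of those, Lowe beat Endo.

Yes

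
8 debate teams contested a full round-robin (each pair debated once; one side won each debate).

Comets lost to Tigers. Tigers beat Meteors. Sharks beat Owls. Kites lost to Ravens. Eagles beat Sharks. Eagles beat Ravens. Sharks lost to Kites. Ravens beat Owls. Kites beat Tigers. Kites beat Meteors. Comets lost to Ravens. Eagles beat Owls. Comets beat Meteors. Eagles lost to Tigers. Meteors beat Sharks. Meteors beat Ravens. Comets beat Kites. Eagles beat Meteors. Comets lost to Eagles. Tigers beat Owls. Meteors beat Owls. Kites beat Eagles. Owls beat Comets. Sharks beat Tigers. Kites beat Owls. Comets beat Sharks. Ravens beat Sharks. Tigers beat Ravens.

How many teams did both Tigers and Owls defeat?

Tigers beat: Owls, Eagles, Meteors, Comets, Ravens.
Owls beat: Comets.
Both beat: Comets — 1.

1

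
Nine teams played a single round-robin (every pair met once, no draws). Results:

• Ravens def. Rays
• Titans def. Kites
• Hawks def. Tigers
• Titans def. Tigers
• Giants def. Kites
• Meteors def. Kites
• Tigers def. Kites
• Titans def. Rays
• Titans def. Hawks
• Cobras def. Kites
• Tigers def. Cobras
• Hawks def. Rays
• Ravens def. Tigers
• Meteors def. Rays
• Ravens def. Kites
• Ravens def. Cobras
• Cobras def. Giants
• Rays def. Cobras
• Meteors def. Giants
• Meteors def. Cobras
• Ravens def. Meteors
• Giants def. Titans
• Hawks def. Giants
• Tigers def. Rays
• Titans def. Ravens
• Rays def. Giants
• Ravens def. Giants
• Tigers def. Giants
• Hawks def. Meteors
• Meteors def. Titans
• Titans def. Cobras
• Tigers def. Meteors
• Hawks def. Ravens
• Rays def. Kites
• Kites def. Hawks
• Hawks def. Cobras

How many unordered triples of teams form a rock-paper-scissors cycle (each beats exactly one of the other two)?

14

Win totals: Kites 1, Cobras 2, Ravens 6, Titans 6, Tigers 5, Meteors 5, Rays 3, Giants 2, Hawks 6.
A team with w wins dominates both others in C(w,2) triples; summing gives 0 + 1 + 15 + 15 + 10 + 10 + 3 + 1 + 15 = 70 transitive triples.
Total triples C(9,3) = 84, so cyclic triples = 84 − 70 = 14.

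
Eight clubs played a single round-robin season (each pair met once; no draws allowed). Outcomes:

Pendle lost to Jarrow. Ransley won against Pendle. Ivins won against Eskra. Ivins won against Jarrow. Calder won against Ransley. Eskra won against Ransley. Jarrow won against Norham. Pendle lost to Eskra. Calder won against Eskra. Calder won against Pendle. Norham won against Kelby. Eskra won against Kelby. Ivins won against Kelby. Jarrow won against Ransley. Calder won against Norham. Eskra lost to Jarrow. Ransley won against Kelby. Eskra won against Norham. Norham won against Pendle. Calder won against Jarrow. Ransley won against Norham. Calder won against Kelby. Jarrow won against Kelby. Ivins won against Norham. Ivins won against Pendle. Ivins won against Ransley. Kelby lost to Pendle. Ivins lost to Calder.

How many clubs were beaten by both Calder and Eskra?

4

Calder beat: Pendle, Norham, Jarrow, Eskra, Ivins, Kelby, Ransley.
Eskra beat: Pendle, Norham, Kelby, Ransley.
Both beat: Pendle, Norham, Kelby, Ransley — 4.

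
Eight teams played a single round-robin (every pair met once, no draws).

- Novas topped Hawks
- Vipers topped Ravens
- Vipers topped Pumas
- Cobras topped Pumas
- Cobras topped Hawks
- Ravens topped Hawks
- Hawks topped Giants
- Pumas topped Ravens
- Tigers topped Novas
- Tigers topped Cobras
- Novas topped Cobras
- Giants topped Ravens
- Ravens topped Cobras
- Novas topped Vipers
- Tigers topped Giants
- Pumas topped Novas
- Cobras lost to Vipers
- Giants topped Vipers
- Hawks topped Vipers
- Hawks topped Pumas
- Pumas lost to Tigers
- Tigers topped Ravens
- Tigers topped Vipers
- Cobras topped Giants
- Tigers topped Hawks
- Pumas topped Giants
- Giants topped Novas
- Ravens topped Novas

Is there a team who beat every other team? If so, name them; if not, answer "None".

Tigers has 7 wins out of 7 opponents — a perfect record.

Tigers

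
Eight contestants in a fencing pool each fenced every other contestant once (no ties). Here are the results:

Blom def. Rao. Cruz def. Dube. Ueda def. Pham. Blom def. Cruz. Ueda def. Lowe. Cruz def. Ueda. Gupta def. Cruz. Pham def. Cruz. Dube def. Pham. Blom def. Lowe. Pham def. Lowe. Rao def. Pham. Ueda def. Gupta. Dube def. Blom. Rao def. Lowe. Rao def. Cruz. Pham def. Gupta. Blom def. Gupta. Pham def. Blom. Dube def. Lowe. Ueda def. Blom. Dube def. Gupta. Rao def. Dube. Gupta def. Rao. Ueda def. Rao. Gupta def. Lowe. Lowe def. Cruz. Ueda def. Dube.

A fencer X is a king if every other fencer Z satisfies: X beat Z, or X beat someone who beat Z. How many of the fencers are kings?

5

Ueda reaches everyone (king).
Rao reaches everyone (king).
Lowe cannot reach Rao, Blom, Pham, Gupta in two steps.
Blom reaches everyone (king).
Pham reaches everyone (king).
Dube cannot reach Ueda in two steps.
Gupta cannot reach Blom in two steps.
Cruz reaches everyone (king).
Kings: Ueda, Rao, Blom, Pham, Cruz — 5.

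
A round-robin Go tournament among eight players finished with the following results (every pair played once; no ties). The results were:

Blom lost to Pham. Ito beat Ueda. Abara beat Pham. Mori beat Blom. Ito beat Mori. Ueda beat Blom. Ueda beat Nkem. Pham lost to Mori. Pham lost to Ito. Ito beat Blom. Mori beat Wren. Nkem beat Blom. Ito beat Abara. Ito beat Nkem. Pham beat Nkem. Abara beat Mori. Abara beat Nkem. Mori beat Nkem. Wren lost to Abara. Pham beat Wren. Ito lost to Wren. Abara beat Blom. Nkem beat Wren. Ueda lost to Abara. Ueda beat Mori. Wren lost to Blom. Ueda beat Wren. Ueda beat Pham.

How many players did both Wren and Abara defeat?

0

Wren beat: Ito.
Abara beat: Nkem, Mori, Blom, Wren, Ueda, Pham.
No one was beaten by both.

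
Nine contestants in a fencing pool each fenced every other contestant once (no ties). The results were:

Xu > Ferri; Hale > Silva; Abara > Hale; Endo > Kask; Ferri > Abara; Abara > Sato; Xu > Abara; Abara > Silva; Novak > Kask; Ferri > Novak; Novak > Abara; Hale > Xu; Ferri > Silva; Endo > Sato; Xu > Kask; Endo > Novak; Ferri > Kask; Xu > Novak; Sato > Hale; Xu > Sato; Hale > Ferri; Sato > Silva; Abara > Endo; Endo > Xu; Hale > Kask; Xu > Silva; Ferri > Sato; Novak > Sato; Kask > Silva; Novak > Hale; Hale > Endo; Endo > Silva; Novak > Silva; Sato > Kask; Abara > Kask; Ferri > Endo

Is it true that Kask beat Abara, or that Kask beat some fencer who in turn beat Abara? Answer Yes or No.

No

Kask did not beat Abara directly.
Kask beat Silva, but each of them lost to Abara. No two-step path.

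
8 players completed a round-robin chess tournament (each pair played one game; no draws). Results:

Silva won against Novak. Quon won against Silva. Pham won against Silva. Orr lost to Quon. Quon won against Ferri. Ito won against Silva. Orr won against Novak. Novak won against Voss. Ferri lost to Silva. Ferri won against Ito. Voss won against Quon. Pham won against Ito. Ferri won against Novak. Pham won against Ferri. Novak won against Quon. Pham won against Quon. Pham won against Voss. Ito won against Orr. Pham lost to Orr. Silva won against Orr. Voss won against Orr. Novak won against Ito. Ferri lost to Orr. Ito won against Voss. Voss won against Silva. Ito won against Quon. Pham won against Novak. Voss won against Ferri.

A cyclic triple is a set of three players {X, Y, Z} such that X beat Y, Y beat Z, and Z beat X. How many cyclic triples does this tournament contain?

16

Win totals: Pham 6, Ferri 2, Orr 3, Novak 3, Silva 3, Ito 4, Voss 4, Quon 3.
A player with w wins dominates both others in C(w,2) triples; summing gives 15 + 1 + 3 + 3 + 3 + 6 + 6 + 3 = 40 transitive triples.
Total triples C(8,3) = 56, so cyclic triples = 56 − 40 = 16.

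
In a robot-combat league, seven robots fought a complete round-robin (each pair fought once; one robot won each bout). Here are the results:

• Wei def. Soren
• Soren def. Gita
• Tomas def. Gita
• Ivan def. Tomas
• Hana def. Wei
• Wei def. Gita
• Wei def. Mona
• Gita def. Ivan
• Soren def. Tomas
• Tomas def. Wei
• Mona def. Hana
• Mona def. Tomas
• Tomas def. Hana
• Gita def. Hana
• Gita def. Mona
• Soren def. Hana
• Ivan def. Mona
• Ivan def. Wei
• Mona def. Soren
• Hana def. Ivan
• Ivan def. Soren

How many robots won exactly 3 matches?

Win totals: Ivan 4, Hana 2, Soren 3, Gita 3, Wei 3, Tomas 3, Mona 3.
Exactly 3: Soren, Gita, Wei, Tomas, Mona — 5 robots.

5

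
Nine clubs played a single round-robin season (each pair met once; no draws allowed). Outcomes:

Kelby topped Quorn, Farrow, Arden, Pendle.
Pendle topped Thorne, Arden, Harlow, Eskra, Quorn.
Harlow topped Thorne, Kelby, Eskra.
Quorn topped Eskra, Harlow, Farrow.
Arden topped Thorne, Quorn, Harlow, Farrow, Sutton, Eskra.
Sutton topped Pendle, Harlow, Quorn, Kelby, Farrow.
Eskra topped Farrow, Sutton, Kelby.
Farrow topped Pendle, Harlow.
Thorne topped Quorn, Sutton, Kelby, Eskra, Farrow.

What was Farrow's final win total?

Farrow's results: beat Pendle, Harlow; lost to Sutton, Kelby, Eskra, Arden, Quorn, Thorne.
That is 2 wins.

2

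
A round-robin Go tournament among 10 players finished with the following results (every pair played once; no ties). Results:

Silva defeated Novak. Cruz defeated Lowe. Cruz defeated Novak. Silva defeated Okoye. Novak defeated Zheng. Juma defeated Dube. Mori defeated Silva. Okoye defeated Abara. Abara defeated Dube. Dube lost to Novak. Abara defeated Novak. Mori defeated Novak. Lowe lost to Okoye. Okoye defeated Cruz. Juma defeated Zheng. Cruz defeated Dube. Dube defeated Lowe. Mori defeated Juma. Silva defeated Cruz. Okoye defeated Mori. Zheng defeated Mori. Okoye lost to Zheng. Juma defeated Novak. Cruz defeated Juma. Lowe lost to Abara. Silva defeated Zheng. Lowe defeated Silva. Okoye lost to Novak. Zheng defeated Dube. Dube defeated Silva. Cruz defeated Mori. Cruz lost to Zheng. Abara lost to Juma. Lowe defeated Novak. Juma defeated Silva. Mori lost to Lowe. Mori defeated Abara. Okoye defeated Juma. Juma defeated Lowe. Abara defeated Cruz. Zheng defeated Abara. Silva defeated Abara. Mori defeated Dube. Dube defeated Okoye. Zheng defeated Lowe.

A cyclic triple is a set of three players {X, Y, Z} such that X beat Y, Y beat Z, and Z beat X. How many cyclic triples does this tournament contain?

35

Win totals: Zheng 6, Lowe 3, Juma 6, Cruz 5, Okoye 5, Abara 4, Silva 5, Mori 5, Novak 3, Dube 3.
A player with w wins dominates both others in C(w,2) triples; summing gives 15 + 3 + 15 + 10 + 10 + 6 + 10 + 10 + 3 + 3 = 85 transitive triples.
Total triples C(10,3) = 120, so cyclic triples = 120 − 85 = 35.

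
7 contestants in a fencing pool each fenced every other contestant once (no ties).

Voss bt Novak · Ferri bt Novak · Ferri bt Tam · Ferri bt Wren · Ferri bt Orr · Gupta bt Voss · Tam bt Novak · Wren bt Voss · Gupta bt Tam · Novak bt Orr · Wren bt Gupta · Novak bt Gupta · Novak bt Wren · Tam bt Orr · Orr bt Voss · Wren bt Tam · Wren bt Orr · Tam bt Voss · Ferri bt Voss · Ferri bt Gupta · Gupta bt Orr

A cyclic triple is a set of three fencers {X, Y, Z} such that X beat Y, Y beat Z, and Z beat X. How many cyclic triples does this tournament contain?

Win totals: Voss 1, Ferri 6, Gupta 3, Wren 4, Orr 1, Novak 3, Tam 3.
A fencer with w wins dominates both others in C(w,2) triples; summing gives 0 + 15 + 3 + 6 + 0 + 3 + 3 = 30 transitive triples.
Total triples C(7,3) = 35, so cyclic triples = 35 − 30 = 5.

5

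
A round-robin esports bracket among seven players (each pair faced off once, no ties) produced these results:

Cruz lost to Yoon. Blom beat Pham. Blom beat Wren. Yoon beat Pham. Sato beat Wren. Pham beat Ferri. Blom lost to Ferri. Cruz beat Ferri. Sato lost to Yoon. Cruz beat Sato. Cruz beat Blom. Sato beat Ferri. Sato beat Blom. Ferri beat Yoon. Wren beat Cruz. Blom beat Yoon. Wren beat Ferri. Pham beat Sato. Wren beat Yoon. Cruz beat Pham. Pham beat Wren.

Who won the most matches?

Cruz

Win totals: Blom 3, Sato 3, Yoon 3, Cruz 4, Ferri 2, Pham 3, Wren 3.
Cruz leads with 4 wins (next highest: 3).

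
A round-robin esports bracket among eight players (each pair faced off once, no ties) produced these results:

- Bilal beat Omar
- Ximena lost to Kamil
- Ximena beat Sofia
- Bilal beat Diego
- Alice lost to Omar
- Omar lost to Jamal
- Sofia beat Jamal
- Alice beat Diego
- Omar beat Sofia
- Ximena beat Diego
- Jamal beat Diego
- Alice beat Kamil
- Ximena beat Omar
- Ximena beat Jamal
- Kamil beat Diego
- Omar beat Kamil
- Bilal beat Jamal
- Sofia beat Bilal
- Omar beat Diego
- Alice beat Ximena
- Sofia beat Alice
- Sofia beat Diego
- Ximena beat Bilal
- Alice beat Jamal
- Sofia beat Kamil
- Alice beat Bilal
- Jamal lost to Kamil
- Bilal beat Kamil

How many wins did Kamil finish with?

Kamil's results: beat Jamal, Diego, Ximena; lost to Sofia, Omar, Alice, Bilal.
That is 3 wins.

3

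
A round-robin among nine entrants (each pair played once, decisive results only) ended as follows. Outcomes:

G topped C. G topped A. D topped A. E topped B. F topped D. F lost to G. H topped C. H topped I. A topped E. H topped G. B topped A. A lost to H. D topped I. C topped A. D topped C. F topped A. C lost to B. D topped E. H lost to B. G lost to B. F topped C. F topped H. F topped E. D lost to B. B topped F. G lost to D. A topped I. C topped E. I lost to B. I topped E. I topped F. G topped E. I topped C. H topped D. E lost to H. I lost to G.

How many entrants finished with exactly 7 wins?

Win totals: A 2, B 7, C 2, D 5, E 1, F 5, G 5, H 6, I 3.
Exactly 7: B — 1 entrant.

1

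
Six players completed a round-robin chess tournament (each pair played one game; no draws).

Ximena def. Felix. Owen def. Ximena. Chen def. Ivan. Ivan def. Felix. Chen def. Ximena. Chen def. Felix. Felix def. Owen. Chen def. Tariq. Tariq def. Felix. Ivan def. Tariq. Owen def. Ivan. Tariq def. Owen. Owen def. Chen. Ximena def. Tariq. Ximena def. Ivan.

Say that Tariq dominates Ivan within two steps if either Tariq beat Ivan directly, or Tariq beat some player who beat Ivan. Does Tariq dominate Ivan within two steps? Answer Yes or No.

Yes

Tariq did not beat Ivan directly.
Tariq beat Felix, Owen. Of those, Owen beat Ivan.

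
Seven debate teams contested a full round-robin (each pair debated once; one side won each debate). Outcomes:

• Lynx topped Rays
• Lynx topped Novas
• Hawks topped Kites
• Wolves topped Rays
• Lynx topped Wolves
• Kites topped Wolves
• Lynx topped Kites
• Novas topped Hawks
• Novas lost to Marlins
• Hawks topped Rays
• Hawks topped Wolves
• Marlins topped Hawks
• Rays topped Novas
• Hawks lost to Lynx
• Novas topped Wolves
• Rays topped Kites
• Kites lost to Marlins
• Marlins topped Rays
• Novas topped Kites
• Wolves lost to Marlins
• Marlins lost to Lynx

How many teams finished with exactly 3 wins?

Win totals: Marlins 5, Wolves 1, Lynx 6, Kites 1, Novas 3, Hawks 3, Rays 2.
Exactly 3: Novas, Hawks — 2 teams.

2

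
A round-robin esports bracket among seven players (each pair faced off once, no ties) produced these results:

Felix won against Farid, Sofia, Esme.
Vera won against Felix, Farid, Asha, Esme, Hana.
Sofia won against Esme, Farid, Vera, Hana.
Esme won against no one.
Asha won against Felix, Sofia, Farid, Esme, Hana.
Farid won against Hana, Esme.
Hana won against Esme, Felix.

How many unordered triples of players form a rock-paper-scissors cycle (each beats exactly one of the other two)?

Win totals: Farid 2, Vera 5, Felix 3, Esme 0, Sofia 4, Asha 5, Hana 2.
A player with w wins dominates both others in C(w,2) triples; summing gives 1 + 10 + 3 + 0 + 6 + 10 + 1 = 31 transitive triples.
Total triples C(7,3) = 35, so cyclic triples = 35 − 31 = 4.

4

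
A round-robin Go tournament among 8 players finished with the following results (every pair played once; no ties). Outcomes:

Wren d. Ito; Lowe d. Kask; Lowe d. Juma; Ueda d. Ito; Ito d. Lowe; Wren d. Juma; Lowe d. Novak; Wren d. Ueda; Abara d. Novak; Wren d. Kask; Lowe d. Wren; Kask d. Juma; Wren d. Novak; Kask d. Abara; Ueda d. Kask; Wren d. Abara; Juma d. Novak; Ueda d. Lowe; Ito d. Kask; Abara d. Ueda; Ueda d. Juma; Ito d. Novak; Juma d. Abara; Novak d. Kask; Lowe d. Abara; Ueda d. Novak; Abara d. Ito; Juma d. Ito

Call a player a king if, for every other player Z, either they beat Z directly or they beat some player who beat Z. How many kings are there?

Wren reaches everyone (king).
Juma cannot reach Wren in two steps.
Abara cannot reach Wren in two steps.
Ueda reaches everyone (king).
Lowe reaches everyone (king).
Kask cannot reach Wren, Lowe in two steps.
Ito cannot reach Ueda in two steps.
Novak cannot reach Wren, Ueda, Lowe, Ito in two steps.
Kings: Wren, Ueda, Lowe — 3.

3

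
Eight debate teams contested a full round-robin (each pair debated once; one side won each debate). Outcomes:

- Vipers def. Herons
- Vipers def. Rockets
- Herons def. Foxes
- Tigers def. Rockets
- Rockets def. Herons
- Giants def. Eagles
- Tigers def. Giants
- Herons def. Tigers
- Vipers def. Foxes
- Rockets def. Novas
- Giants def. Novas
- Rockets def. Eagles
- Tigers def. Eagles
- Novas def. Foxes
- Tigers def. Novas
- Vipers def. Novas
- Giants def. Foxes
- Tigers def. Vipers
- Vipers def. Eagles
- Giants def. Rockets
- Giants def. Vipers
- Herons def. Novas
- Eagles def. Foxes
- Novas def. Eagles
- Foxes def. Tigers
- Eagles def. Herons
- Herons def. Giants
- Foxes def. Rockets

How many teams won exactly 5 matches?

Win totals: Foxes 2, Giants 5, Rockets 3, Novas 2, Herons 4, Tigers 5, Eagles 2, Vipers 5.
Exactly 5: Giants, Tigers, Vipers — 3 teams.

3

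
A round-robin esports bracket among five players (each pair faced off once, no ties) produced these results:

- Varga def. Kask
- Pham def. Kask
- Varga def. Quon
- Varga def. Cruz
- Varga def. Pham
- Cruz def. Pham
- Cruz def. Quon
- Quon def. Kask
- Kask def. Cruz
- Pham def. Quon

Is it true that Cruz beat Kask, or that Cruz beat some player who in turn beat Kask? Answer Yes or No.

Yes

Cruz did not beat Kask directly.
Cruz beat Pham, Quon. Of those, Pham beat Kask.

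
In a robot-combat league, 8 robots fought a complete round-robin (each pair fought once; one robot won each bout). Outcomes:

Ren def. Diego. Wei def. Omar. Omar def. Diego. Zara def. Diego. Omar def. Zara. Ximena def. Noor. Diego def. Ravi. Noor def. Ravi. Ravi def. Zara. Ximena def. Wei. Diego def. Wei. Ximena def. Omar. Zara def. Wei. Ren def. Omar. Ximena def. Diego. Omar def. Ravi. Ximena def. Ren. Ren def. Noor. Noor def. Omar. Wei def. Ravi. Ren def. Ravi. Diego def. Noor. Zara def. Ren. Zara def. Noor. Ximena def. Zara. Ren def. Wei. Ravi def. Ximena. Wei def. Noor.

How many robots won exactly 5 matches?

Win totals: Ravi 2, Ren 5, Ximena 6, Omar 3, Wei 3, Noor 2, Diego 3, Zara 4.
Exactly 5: Ren — 1 robot.

1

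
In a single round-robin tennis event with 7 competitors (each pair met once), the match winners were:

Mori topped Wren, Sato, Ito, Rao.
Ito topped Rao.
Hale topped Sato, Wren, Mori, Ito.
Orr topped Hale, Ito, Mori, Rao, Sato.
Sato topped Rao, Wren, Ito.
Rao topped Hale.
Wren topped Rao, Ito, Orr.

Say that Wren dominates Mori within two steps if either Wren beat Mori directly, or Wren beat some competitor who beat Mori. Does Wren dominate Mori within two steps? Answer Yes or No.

Wren did not beat Mori directly.
Wren beat Rao, Ito, Orr. Of those, Orr beat Mori.

Yes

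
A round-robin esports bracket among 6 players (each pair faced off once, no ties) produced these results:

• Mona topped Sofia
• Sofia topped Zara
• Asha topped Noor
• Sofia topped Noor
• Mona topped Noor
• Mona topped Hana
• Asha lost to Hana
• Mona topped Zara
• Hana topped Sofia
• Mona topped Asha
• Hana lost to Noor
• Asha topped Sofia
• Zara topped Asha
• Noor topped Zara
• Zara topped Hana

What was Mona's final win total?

5

Mona's results: beat Noor, Hana, Sofia, Asha, Zara; lost to no one.
That is 5 wins.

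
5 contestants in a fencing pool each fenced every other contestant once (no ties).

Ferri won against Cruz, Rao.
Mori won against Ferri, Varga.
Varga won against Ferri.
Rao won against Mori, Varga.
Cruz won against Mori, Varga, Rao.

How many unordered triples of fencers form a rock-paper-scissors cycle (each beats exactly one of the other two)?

Win totals: Rao 2, Cruz 3, Mori 2, Varga 1, Ferri 2.
A fencer with w wins dominates both others in C(w,2) triples; summing gives 1 + 3 + 1 + 0 + 1 = 6 transitive triples.
Total triples C(5,3) = 10, so cyclic triples = 10 − 6 = 4.

4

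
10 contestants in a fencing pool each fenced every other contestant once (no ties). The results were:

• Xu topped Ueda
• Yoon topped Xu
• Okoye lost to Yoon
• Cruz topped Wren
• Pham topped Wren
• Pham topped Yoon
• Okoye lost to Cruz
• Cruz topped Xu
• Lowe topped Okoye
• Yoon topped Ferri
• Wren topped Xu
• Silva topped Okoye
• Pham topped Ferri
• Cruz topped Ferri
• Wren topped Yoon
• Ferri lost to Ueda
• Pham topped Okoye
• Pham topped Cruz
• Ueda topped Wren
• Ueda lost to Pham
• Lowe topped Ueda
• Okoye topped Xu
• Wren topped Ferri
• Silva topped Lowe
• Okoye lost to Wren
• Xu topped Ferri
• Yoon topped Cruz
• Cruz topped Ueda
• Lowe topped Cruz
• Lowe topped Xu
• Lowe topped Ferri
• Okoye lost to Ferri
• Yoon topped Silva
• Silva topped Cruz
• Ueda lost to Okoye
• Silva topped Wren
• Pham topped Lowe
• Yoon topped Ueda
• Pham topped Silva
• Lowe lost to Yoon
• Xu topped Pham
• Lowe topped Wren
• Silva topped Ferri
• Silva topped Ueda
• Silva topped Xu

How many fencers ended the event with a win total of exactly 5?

Win totals: Silva 7, Lowe 6, Cruz 5, Pham 8, Ferri 1, Xu 3, Okoye 2, Yoon 7, Wren 4, Ueda 2.
Exactly 5: Cruz — 1 fencer.

1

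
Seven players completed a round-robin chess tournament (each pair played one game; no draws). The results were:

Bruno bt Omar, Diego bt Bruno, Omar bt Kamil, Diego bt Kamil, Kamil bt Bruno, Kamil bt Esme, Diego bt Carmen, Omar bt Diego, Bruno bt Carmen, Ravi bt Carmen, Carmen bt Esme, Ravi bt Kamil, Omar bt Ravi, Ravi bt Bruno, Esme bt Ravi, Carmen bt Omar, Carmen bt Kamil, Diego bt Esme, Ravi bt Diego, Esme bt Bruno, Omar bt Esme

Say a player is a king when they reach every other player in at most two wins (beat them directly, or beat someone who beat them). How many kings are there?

6

Ravi reaches everyone (king).
Carmen reaches everyone (king).
Esme reaches everyone (king).
Bruno reaches everyone (king).
Omar reaches everyone (king).
Kamil cannot reach Diego in two steps.
Diego reaches everyone (king).
Kings: Ravi, Carmen, Esme, Bruno, Omar, Diego — 6.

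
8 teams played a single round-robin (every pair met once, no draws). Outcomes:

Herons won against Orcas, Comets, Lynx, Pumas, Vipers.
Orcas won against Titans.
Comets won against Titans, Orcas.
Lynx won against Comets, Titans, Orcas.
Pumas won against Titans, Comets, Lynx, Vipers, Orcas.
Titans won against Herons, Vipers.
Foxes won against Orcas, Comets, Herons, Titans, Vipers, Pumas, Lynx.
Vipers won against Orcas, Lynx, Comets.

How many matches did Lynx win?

3

Lynx's results: beat Comets, Orcas, Titans; lost to Herons, Foxes, Pumas, Vipers.
That is 3 wins.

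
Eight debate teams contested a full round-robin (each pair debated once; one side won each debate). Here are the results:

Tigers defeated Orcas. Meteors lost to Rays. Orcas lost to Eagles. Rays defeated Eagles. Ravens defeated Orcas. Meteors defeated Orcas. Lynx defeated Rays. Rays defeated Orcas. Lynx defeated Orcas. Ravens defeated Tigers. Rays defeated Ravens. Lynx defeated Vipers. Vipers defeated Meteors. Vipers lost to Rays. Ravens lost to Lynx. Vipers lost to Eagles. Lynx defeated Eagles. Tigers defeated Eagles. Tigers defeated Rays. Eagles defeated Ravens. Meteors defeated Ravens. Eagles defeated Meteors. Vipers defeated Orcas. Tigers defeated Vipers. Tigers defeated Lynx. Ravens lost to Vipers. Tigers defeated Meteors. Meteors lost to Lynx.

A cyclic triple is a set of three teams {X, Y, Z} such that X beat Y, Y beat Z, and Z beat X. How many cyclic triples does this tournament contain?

5

Win totals: Meteors 2, Rays 5, Tigers 6, Lynx 6, Orcas 0, Ravens 2, Eagles 4, Vipers 3.
A team with w wins dominates both others in C(w,2) triples; summing gives 1 + 10 + 15 + 15 + 0 + 1 + 6 + 3 = 51 transitive triples.
Total triples C(8,3) = 56, so cyclic triples = 56 − 51 = 5.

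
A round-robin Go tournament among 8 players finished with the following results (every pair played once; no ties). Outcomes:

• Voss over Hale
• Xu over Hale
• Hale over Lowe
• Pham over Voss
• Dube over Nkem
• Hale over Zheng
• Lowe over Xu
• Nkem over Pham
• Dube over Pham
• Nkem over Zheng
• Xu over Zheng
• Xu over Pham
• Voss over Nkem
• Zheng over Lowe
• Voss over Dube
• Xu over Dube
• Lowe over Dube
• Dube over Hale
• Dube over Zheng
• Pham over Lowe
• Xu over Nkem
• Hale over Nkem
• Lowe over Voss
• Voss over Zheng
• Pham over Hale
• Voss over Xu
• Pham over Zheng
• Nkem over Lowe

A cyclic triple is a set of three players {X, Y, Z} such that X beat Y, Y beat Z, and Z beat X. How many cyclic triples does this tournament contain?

Win totals: Voss 5, Lowe 3, Hale 3, Dube 4, Nkem 3, Zheng 1, Pham 4, Xu 5.
A player with w wins dominates both others in C(w,2) triples; summing gives 10 + 3 + 3 + 6 + 3 + 0 + 6 + 10 = 41 transitive triples.
Total triples C(8,3) = 56, so cyclic triples = 56 − 41 = 15.

15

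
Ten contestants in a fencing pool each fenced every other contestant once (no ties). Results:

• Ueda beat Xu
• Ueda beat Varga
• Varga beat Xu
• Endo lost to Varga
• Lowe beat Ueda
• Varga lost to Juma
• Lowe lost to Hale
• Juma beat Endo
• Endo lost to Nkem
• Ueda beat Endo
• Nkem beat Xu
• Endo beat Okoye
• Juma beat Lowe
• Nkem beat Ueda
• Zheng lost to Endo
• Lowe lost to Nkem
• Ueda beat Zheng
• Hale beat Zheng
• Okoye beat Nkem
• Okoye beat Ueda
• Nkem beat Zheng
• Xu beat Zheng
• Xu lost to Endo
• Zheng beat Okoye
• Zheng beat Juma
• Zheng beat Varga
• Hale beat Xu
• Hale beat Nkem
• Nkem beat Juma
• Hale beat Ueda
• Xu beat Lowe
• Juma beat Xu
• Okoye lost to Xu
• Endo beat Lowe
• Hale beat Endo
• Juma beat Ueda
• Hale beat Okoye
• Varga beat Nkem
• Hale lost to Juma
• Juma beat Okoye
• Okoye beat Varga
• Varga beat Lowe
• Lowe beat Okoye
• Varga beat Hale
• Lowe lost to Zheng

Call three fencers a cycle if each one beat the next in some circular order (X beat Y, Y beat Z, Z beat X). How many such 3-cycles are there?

28

Win totals: Juma 7, Varga 5, Ueda 4, Xu 3, Lowe 2, Endo 4, Hale 7, Okoye 3, Nkem 6, Zheng 4.
A fencer with w wins dominates both others in C(w,2) triples; summing gives 21 + 10 + 6 + 3 + 1 + 6 + 21 + 3 + 15 + 6 = 92 transitive triples.
Total triples C(10,3) = 120, so cyclic triples = 120 − 92 = 28.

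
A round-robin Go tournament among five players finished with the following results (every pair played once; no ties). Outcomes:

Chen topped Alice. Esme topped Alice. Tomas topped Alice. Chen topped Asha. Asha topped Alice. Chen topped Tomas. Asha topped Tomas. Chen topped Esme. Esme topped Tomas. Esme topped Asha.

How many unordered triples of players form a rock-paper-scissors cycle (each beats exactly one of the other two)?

0

Win totals: Asha 2, Tomas 1, Chen 4, Esme 3, Alice 0.
A player with w wins dominates both others in C(w,2) triples; summing gives 1 + 0 + 6 + 3 + 0 = 10 transitive triples.
Total triples C(5,3) = 10, so cyclic triples = 10 − 10 = 0.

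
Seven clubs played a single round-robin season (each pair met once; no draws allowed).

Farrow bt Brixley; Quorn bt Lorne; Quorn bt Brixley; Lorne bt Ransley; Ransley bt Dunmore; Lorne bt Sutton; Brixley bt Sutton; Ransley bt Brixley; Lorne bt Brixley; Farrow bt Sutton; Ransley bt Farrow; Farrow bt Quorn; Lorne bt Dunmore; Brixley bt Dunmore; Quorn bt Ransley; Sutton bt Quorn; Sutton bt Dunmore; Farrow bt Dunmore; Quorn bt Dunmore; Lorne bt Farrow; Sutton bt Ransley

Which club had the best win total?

Win totals: Brixley 2, Ransley 3, Farrow 4, Quorn 4, Lorne 5, Sutton 3, Dunmore 0.
Lorne leads with 5 wins (next highest: 4).

Lorne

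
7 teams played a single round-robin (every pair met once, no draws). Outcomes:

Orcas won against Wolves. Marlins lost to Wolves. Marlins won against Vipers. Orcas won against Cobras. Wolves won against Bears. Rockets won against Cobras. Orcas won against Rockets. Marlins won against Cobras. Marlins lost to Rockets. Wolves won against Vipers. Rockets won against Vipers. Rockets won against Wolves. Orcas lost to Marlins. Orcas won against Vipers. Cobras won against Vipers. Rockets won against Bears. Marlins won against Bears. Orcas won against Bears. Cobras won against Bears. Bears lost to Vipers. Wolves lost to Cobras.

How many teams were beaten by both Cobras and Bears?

0

Cobras beat: Bears, Vipers, Wolves.
Bears beat: no one.
No one was beaten by both.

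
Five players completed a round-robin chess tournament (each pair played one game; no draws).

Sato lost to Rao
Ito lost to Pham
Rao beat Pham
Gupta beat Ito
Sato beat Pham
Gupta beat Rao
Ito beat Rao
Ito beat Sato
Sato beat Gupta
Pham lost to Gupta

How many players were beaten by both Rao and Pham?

Rao beat: Sato, Pham.
Pham beat: Ito.
No one was beaten by both.

0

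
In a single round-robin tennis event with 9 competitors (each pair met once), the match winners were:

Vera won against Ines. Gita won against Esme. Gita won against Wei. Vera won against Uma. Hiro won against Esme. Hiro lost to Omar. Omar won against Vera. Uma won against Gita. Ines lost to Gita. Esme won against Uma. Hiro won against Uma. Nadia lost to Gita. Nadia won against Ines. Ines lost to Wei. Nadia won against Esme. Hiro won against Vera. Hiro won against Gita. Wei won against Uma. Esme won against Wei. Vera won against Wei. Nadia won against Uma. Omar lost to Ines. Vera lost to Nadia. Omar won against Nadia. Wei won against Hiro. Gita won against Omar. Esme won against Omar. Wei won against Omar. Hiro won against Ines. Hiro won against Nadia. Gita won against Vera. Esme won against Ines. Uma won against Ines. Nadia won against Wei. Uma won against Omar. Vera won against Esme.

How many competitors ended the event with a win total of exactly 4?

Win totals: Ines 1, Vera 4, Uma 3, Gita 6, Hiro 6, Esme 4, Wei 4, Nadia 5, Omar 3.
Exactly 4: Vera, Esme, Wei — 3 competitors.

3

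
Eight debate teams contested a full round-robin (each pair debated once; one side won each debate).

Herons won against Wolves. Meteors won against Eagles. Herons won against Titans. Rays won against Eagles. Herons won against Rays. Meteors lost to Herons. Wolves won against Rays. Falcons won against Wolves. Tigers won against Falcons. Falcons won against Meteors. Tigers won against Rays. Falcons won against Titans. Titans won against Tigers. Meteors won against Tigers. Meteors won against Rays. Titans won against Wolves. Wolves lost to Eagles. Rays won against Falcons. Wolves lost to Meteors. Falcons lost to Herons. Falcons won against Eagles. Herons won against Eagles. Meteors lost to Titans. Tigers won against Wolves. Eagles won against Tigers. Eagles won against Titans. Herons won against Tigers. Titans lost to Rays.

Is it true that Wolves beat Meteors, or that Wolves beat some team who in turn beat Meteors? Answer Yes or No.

Wolves did not beat Meteors directly.
Wolves beat Rays, but each of them lost to Meteors. No two-step path.

No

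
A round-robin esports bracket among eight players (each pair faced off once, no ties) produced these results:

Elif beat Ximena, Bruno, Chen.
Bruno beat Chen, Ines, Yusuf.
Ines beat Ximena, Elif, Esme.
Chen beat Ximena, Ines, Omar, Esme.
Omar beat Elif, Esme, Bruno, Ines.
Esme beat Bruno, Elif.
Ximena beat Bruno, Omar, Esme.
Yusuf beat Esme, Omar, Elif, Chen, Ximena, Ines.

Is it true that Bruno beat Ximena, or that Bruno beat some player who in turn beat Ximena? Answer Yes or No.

Yes

Bruno did not beat Ximena directly.
Bruno beat Yusuf, Ines, Chen. Of those, Yusuf beat Ximena.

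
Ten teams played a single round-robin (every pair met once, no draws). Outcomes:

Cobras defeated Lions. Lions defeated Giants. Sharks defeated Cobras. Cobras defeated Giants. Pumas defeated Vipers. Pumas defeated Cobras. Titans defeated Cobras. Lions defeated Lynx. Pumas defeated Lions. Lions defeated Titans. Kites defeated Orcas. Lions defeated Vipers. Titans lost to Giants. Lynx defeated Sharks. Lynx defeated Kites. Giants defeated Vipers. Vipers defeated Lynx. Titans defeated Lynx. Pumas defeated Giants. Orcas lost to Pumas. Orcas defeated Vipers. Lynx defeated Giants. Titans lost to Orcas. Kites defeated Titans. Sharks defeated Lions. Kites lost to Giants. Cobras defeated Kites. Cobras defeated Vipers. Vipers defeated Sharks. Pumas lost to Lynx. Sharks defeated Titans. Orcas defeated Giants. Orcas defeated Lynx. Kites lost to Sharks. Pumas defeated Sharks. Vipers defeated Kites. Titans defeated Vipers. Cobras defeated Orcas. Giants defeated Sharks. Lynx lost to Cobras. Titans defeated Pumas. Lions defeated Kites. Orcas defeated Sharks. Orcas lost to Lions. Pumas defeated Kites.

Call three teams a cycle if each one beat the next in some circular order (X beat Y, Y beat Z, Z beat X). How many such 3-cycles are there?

Win totals: Lynx 4, Kites 2, Cobras 6, Lions 6, Sharks 4, Orcas 5, Pumas 7, Vipers 3, Giants 4, Titans 4.
A team with w wins dominates both others in C(w,2) triples; summing gives 6 + 1 + 15 + 15 + 6 + 10 + 21 + 3 + 6 + 6 = 89 transitive triples.
Total triples C(10,3) = 120, so cyclic triples = 120 − 89 = 31.

31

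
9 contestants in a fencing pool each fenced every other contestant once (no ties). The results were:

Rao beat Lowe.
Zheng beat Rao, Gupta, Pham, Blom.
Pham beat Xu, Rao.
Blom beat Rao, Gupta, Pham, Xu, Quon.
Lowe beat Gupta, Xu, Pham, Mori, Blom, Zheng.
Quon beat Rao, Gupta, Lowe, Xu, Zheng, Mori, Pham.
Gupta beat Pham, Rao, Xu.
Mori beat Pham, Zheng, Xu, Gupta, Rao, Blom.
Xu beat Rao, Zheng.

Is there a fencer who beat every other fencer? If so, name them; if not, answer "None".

None

Highest win total is Quon with 7 (out of 8 possible).
Quon lost to Blom, so no fencer went undefeated.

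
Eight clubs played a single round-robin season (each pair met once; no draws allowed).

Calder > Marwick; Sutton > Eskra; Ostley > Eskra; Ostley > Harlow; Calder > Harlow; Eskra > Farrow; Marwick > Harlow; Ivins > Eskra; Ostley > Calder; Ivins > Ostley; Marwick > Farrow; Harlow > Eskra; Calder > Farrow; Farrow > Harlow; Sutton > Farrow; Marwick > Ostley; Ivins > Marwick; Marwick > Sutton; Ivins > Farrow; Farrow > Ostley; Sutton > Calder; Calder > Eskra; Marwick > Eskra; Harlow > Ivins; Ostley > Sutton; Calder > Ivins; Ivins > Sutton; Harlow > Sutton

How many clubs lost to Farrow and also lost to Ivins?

Farrow beat: Harlow, Ostley.
Ivins beat: Farrow, Marwick, Sutton, Ostley, Eskra.
Both beat: Ostley — 1.

1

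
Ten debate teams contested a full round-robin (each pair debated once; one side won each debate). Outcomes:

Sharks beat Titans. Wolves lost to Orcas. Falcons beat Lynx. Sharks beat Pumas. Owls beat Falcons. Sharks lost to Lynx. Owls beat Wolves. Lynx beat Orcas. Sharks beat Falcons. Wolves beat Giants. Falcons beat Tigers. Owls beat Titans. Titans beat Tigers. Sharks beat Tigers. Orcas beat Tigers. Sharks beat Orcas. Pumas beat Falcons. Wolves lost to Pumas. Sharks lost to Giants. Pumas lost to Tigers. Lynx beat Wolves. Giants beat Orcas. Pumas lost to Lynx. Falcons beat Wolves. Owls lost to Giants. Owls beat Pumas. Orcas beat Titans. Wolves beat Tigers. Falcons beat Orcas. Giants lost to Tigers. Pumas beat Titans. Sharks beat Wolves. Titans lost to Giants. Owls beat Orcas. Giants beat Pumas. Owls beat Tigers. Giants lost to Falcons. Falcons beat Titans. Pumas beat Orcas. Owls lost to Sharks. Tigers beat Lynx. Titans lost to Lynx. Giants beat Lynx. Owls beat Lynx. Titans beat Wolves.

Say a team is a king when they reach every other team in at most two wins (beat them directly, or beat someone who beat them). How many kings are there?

Sharks reaches everyone (king).
Lynx reaches everyone (king).
Falcons reaches everyone (king).
Orcas cannot reach Sharks, Falcons, Owls in two steps.
Tigers reaches everyone (king).
Giants reaches everyone (king).
Wolves cannot reach Falcons in two steps.
Titans cannot reach Sharks, Falcons, Orcas, Owls in two steps.
Pumas cannot reach Sharks, Owls in two steps.
Owls reaches everyone (king).
Kings: Sharks, Lynx, Falcons, Tigers, Giants, Owls — 6.

6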